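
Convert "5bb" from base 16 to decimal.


Input: "5bb" in base 16
Positional expansion:
  Digit '5' (value 5) x 16^2 = 1280
  Digit 'b' (value 11) x 16^1 = 176
  Digit 'b' (value 11) x 16^0 = 11
Sum = 1467

1467


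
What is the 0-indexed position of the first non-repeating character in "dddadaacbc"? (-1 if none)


Input: dddadaacbc
Character frequencies:
  'a': 3
  'b': 1
  'c': 2
  'd': 4
Scanning left to right for freq == 1:
  Position 0 ('d'): freq=4, skip
  Position 1 ('d'): freq=4, skip
  Position 2 ('d'): freq=4, skip
  Position 3 ('a'): freq=3, skip
  Position 4 ('d'): freq=4, skip
  Position 5 ('a'): freq=3, skip
  Position 6 ('a'): freq=3, skip
  Position 7 ('c'): freq=2, skip
  Position 8 ('b'): unique! => answer = 8

8


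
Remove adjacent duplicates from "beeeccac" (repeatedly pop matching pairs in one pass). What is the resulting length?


Input: beeeccac
Stack-based adjacent duplicate removal:
  Read 'b': push. Stack: b
  Read 'e': push. Stack: be
  Read 'e': matches stack top 'e' => pop. Stack: b
  Read 'e': push. Stack: be
  Read 'c': push. Stack: bec
  Read 'c': matches stack top 'c' => pop. Stack: be
  Read 'a': push. Stack: bea
  Read 'c': push. Stack: beac
Final stack: "beac" (length 4)

4


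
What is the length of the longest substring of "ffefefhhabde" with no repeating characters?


Input: "ffefefhhabde"
Sliding window (track last position of each char):
  Position 0 ('f'): window [0,0] length 1 -- new best
  Position 1 ('f'): repeat (last at 0), move window start to 1
  Position 1 ('f'): window [1,1] length 1
  Position 2 ('e'): window [1,2] length 2 -- new best
  Position 3 ('f'): repeat (last at 1), move window start to 2
  Position 3 ('f'): window [2,3] length 2
  Position 4 ('e'): repeat (last at 2), move window start to 3
  Position 4 ('e'): window [3,4] length 2
  Position 5 ('f'): repeat (last at 3), move window start to 4
  Position 5 ('f'): window [4,5] length 2
  Position 6 ('h'): window [4,6] length 3 -- new best
  Position 7 ('h'): repeat (last at 6), move window start to 7
  Position 7 ('h'): window [7,7] length 1
  Position 8 ('a'): window [7,8] length 2
  Position 9 ('b'): window [7,9] length 3
  Position 10 ('d'): window [7,10] length 4 -- new best
  Position 11 ('e'): window [7,11] length 5 -- new best
Longest substring with no repeats: "habde" with length 5

5


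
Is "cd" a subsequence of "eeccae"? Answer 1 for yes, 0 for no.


Check if "cd" is a subsequence of "eeccae"
Greedy scan:
  Position 0 ('e'): no match needed
  Position 1 ('e'): no match needed
  Position 2 ('c'): matches sub[0] = 'c'
  Position 3 ('c'): no match needed
  Position 4 ('a'): no match needed
  Position 5 ('e'): no match needed
Only matched 1/2 characters => not a subsequence

0


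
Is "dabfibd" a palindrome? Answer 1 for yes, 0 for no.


Input: dabfibd
Reversed: dbifbad
  Compare pos 0 ('d') with pos 6 ('d'): match
  Compare pos 1 ('a') with pos 5 ('b'): MISMATCH
  Compare pos 2 ('b') with pos 4 ('i'): MISMATCH
Result: not a palindrome

0


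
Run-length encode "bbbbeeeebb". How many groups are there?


Input: bbbbeeeebb
Scanning for consecutive runs:
  Group 1: 'b' x 4 (positions 0-3)
  Group 2: 'e' x 4 (positions 4-7)
  Group 3: 'b' x 2 (positions 8-9)
Total groups: 3

3


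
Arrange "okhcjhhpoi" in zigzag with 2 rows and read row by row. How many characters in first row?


Zigzag "okhcjhhpoi" into 2 rows:
Placing characters:
  'o' => row 0
  'k' => row 1
  'h' => row 0
  'c' => row 1
  'j' => row 0
  'h' => row 1
  'h' => row 0
  'p' => row 1
  'o' => row 0
  'i' => row 1
Rows:
  Row 0: "ohjho"
  Row 1: "kchpi"
First row length: 5

5


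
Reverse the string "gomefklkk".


Input: gomefklkk
Reading characters right to left:
  Position 8: 'k'
  Position 7: 'k'
  Position 6: 'l'
  Position 5: 'k'
  Position 4: 'f'
  Position 3: 'e'
  Position 2: 'm'
  Position 1: 'o'
  Position 0: 'g'
Reversed: kklkfemog

kklkfemog


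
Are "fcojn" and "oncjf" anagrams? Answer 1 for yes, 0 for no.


Strings: "fcojn", "oncjf"
Sorted first:  cfjno
Sorted second: cfjno
Sorted forms match => anagrams

1


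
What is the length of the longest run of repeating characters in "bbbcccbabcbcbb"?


Input: "bbbcccbabcbcbb"
Scanning for longest run:
  Position 1 ('b'): continues run of 'b', length=2
  Position 2 ('b'): continues run of 'b', length=3
  Position 3 ('c'): new char, reset run to 1
  Position 4 ('c'): continues run of 'c', length=2
  Position 5 ('c'): continues run of 'c', length=3
  Position 6 ('b'): new char, reset run to 1
  Position 7 ('a'): new char, reset run to 1
  Position 8 ('b'): new char, reset run to 1
  Position 9 ('c'): new char, reset run to 1
  Position 10 ('b'): new char, reset run to 1
  Position 11 ('c'): new char, reset run to 1
  Position 12 ('b'): new char, reset run to 1
  Position 13 ('b'): continues run of 'b', length=2
Longest run: 'b' with length 3

3


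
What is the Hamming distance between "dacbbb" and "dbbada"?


Comparing "dacbbb" and "dbbada" position by position:
  Position 0: 'd' vs 'd' => same
  Position 1: 'a' vs 'b' => differ
  Position 2: 'c' vs 'b' => differ
  Position 3: 'b' vs 'a' => differ
  Position 4: 'b' vs 'd' => differ
  Position 5: 'b' vs 'a' => differ
Total differences (Hamming distance): 5

5


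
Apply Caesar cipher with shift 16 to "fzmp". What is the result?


Caesar cipher: shift "fzmp" by 16
  'f' (pos 5) + 16 = pos 21 = 'v'
  'z' (pos 25) + 16 = pos 15 = 'p'
  'm' (pos 12) + 16 = pos 2 = 'c'
  'p' (pos 15) + 16 = pos 5 = 'f'
Result: vpcf

vpcf


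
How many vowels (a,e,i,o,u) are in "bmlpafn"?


Input: bmlpafn
Checking each character:
  'b' at position 0: consonant
  'm' at position 1: consonant
  'l' at position 2: consonant
  'p' at position 3: consonant
  'a' at position 4: vowel (running total: 1)
  'f' at position 5: consonant
  'n' at position 6: consonant
Total vowels: 1

1


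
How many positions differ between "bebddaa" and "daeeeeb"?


Comparing "bebddaa" and "daeeeeb" position by position:
  Position 0: 'b' vs 'd' => DIFFER
  Position 1: 'e' vs 'a' => DIFFER
  Position 2: 'b' vs 'e' => DIFFER
  Position 3: 'd' vs 'e' => DIFFER
  Position 4: 'd' vs 'e' => DIFFER
  Position 5: 'a' vs 'e' => DIFFER
  Position 6: 'a' vs 'b' => DIFFER
Positions that differ: 7

7


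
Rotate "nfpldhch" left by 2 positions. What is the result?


Input: "nfpldhch", rotate left by 2
First 2 characters: "nf"
Remaining characters: "pldhch"
Concatenate remaining + first: "pldhch" + "nf" = "pldhchnf"

pldhchnf


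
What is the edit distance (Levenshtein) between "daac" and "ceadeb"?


Computing edit distance: "daac" -> "ceadeb"
DP table:
           c    e    a    d    e    b
      0    1    2    3    4    5    6
  d   1    1    2    3    3    4    5
  a   2    2    2    2    3    4    5
  a   3    3    3    2    3    4    5
  c   4    3    4    3    3    4    5
Edit distance = dp[4][6] = 5

5


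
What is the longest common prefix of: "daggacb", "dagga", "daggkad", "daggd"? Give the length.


Words: daggacb, dagga, daggkad, daggd
  Position 0: all 'd' => match
  Position 1: all 'a' => match
  Position 2: all 'g' => match
  Position 3: all 'g' => match
  Position 4: ('a', 'a', 'k', 'd') => mismatch, stop
LCP = "dagg" (length 4)

4


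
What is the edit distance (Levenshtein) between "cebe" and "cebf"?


Computing edit distance: "cebe" -> "cebf"
DP table:
           c    e    b    f
      0    1    2    3    4
  c   1    0    1    2    3
  e   2    1    0    1    2
  b   3    2    1    0    1
  e   4    3    2    1    1
Edit distance = dp[4][4] = 1

1


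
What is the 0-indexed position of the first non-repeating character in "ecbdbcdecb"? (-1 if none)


Input: ecbdbcdecb
Character frequencies:
  'b': 3
  'c': 3
  'd': 2
  'e': 2
Scanning left to right for freq == 1:
  Position 0 ('e'): freq=2, skip
  Position 1 ('c'): freq=3, skip
  Position 2 ('b'): freq=3, skip
  Position 3 ('d'): freq=2, skip
  Position 4 ('b'): freq=3, skip
  Position 5 ('c'): freq=3, skip
  Position 6 ('d'): freq=2, skip
  Position 7 ('e'): freq=2, skip
  Position 8 ('c'): freq=3, skip
  Position 9 ('b'): freq=3, skip
  No unique character found => answer = -1

-1


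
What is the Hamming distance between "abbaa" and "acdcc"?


Comparing "abbaa" and "acdcc" position by position:
  Position 0: 'a' vs 'a' => same
  Position 1: 'b' vs 'c' => differ
  Position 2: 'b' vs 'd' => differ
  Position 3: 'a' vs 'c' => differ
  Position 4: 'a' vs 'c' => differ
Total differences (Hamming distance): 4

4


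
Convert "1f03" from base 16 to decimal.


Input: "1f03" in base 16
Positional expansion:
  Digit '1' (value 1) x 16^3 = 4096
  Digit 'f' (value 15) x 16^2 = 3840
  Digit '0' (value 0) x 16^1 = 0
  Digit '3' (value 3) x 16^0 = 3
Sum = 7939

7939


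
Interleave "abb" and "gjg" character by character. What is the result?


Interleaving "abb" and "gjg":
  Position 0: 'a' from first, 'g' from second => "ag"
  Position 1: 'b' from first, 'j' from second => "bj"
  Position 2: 'b' from first, 'g' from second => "bg"
Result: agbjbg

agbjbg


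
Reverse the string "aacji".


Input: aacji
Reading characters right to left:
  Position 4: 'i'
  Position 3: 'j'
  Position 2: 'c'
  Position 1: 'a'
  Position 0: 'a'
Reversed: ijcaa

ijcaa


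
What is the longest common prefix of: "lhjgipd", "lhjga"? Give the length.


Words: lhjgipd, lhjga
  Position 0: all 'l' => match
  Position 1: all 'h' => match
  Position 2: all 'j' => match
  Position 3: all 'g' => match
  Position 4: ('i', 'a') => mismatch, stop
LCP = "lhjg" (length 4)

4


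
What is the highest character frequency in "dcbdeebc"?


Input: dcbdeebc
Character counts:
  'b': 2
  'c': 2
  'd': 2
  'e': 2
Maximum frequency: 2

2


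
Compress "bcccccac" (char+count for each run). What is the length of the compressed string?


Input: bcccccac
Runs:
  'b' x 1 => "b1"
  'c' x 5 => "c5"
  'a' x 1 => "a1"
  'c' x 1 => "c1"
Compressed: "b1c5a1c1"
Compressed length: 8

8


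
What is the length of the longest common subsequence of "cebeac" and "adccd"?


LCS of "cebeac" and "adccd"
DP table:
           a    d    c    c    d
      0    0    0    0    0    0
  c   0    0    0    1    1    1
  e   0    0    0    1    1    1
  b   0    0    0    1    1    1
  e   0    0    0    1    1    1
  a   0    1    1    1    1    1
  c   0    1    1    2    2    2
LCS length = dp[6][5] = 2

2


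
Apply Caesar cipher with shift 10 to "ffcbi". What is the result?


Caesar cipher: shift "ffcbi" by 10
  'f' (pos 5) + 10 = pos 15 = 'p'
  'f' (pos 5) + 10 = pos 15 = 'p'
  'c' (pos 2) + 10 = pos 12 = 'm'
  'b' (pos 1) + 10 = pos 11 = 'l'
  'i' (pos 8) + 10 = pos 18 = 's'
Result: ppmls

ppmls


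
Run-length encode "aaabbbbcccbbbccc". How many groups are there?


Input: aaabbbbcccbbbccc
Scanning for consecutive runs:
  Group 1: 'a' x 3 (positions 0-2)
  Group 2: 'b' x 4 (positions 3-6)
  Group 3: 'c' x 3 (positions 7-9)
  Group 4: 'b' x 3 (positions 10-12)
  Group 5: 'c' x 3 (positions 13-15)
Total groups: 5

5


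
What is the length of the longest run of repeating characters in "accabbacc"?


Input: "accabbacc"
Scanning for longest run:
  Position 1 ('c'): new char, reset run to 1
  Position 2 ('c'): continues run of 'c', length=2
  Position 3 ('a'): new char, reset run to 1
  Position 4 ('b'): new char, reset run to 1
  Position 5 ('b'): continues run of 'b', length=2
  Position 6 ('a'): new char, reset run to 1
  Position 7 ('c'): new char, reset run to 1
  Position 8 ('c'): continues run of 'c', length=2
Longest run: 'c' with length 2

2


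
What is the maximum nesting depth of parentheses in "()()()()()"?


Input: "()()()()()"
Tracking depth:
  Position 0 '(': depth becomes 1
  Position 1 ')': depth becomes 0
  Position 2 '(': depth becomes 1
  Position 3 ')': depth becomes 0
  Position 4 '(': depth becomes 1
  Position 5 ')': depth becomes 0
  Position 6 '(': depth becomes 1
  Position 7 ')': depth becomes 0
  Position 8 '(': depth becomes 1
  Position 9 ')': depth becomes 0
Maximum depth reached: 1

1


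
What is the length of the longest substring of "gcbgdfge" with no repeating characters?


Input: "gcbgdfge"
Sliding window (track last position of each char):
  Position 0 ('g'): window [0,0] length 1 -- new best
  Position 1 ('c'): window [0,1] length 2 -- new best
  Position 2 ('b'): window [0,2] length 3 -- new best
  Position 3 ('g'): repeat (last at 0), move window start to 1
  Position 3 ('g'): window [1,3] length 3
  Position 4 ('d'): window [1,4] length 4 -- new best
  Position 5 ('f'): window [1,5] length 5 -- new best
  Position 6 ('g'): repeat (last at 3), move window start to 4
  Position 6 ('g'): window [4,6] length 3
  Position 7 ('e'): window [4,7] length 4
Longest substring with no repeats: "cbgdf" with length 5

5


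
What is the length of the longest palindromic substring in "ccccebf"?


Input: "ccccebf"
Checking substrings for palindromes:
  [0:4] "cccc" (len 4) => palindrome
  [0:3] "ccc" (len 3) => palindrome
  [1:4] "ccc" (len 3) => palindrome
  [0:2] "cc" (len 2) => palindrome
  [1:3] "cc" (len 2) => palindrome
  [2:4] "cc" (len 2) => palindrome
Longest palindromic substring: "cccc" with length 4

4


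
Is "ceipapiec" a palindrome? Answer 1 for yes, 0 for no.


Input: ceipapiec
Reversed: ceipapiec
  Compare pos 0 ('c') with pos 8 ('c'): match
  Compare pos 1 ('e') with pos 7 ('e'): match
  Compare pos 2 ('i') with pos 6 ('i'): match
  Compare pos 3 ('p') with pos 5 ('p'): match
Result: palindrome

1


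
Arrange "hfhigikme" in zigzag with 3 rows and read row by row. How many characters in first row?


Zigzag "hfhigikme" into 3 rows:
Placing characters:
  'h' => row 0
  'f' => row 1
  'h' => row 2
  'i' => row 1
  'g' => row 0
  'i' => row 1
  'k' => row 2
  'm' => row 1
  'e' => row 0
Rows:
  Row 0: "hge"
  Row 1: "fiim"
  Row 2: "hk"
First row length: 3

3


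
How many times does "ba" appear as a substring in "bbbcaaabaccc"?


Searching for "ba" in "bbbcaaabaccc"
Scanning each position:
  Position 0: "bb" => no
  Position 1: "bb" => no
  Position 2: "bc" => no
  Position 3: "ca" => no
  Position 4: "aa" => no
  Position 5: "aa" => no
  Position 6: "ab" => no
  Position 7: "ba" => MATCH
  Position 8: "ac" => no
  Position 9: "cc" => no
  Position 10: "cc" => no
Total occurrences: 1

1


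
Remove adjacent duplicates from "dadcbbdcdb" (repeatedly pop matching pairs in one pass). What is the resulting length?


Input: dadcbbdcdb
Stack-based adjacent duplicate removal:
  Read 'd': push. Stack: d
  Read 'a': push. Stack: da
  Read 'd': push. Stack: dad
  Read 'c': push. Stack: dadc
  Read 'b': push. Stack: dadcb
  Read 'b': matches stack top 'b' => pop. Stack: dadc
  Read 'd': push. Stack: dadcd
  Read 'c': push. Stack: dadcdc
  Read 'd': push. Stack: dadcdcd
  Read 'b': push. Stack: dadcdcdb
Final stack: "dadcdcdb" (length 8)

8


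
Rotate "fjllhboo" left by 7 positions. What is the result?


Input: "fjllhboo", rotate left by 7
First 7 characters: "fjllhbo"
Remaining characters: "o"
Concatenate remaining + first: "o" + "fjllhbo" = "ofjllhbo"

ofjllhbo


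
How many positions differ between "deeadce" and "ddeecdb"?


Comparing "deeadce" and "ddeecdb" position by position:
  Position 0: 'd' vs 'd' => same
  Position 1: 'e' vs 'd' => DIFFER
  Position 2: 'e' vs 'e' => same
  Position 3: 'a' vs 'e' => DIFFER
  Position 4: 'd' vs 'c' => DIFFER
  Position 5: 'c' vs 'd' => DIFFER
  Position 6: 'e' vs 'b' => DIFFER
Positions that differ: 5

5


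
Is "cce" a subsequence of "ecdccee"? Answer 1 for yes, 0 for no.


Check if "cce" is a subsequence of "ecdccee"
Greedy scan:
  Position 0 ('e'): no match needed
  Position 1 ('c'): matches sub[0] = 'c'
  Position 2 ('d'): no match needed
  Position 3 ('c'): matches sub[1] = 'c'
  Position 4 ('c'): no match needed
  Position 5 ('e'): matches sub[2] = 'e'
  Position 6 ('e'): no match needed
All 3 characters matched => is a subsequence

1


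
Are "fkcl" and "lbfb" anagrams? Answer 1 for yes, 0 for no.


Strings: "fkcl", "lbfb"
Sorted first:  cfkl
Sorted second: bbfl
Differ at position 0: 'c' vs 'b' => not anagrams

0


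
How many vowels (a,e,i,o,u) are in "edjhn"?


Input: edjhn
Checking each character:
  'e' at position 0: vowel (running total: 1)
  'd' at position 1: consonant
  'j' at position 2: consonant
  'h' at position 3: consonant
  'n' at position 4: consonant
Total vowels: 1

1


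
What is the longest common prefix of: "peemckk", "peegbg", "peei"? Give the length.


Words: peemckk, peegbg, peei
  Position 0: all 'p' => match
  Position 1: all 'e' => match
  Position 2: all 'e' => match
  Position 3: ('m', 'g', 'i') => mismatch, stop
LCP = "pee" (length 3)

3


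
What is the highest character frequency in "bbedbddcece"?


Input: bbedbddcece
Character counts:
  'b': 3
  'c': 2
  'd': 3
  'e': 3
Maximum frequency: 3

3


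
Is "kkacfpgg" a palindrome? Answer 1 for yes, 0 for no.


Input: kkacfpgg
Reversed: ggpfcakk
  Compare pos 0 ('k') with pos 7 ('g'): MISMATCH
  Compare pos 1 ('k') with pos 6 ('g'): MISMATCH
  Compare pos 2 ('a') with pos 5 ('p'): MISMATCH
  Compare pos 3 ('c') with pos 4 ('f'): MISMATCH
Result: not a palindrome

0


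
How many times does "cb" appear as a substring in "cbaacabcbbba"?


Searching for "cb" in "cbaacabcbbba"
Scanning each position:
  Position 0: "cb" => MATCH
  Position 1: "ba" => no
  Position 2: "aa" => no
  Position 3: "ac" => no
  Position 4: "ca" => no
  Position 5: "ab" => no
  Position 6: "bc" => no
  Position 7: "cb" => MATCH
  Position 8: "bb" => no
  Position 9: "bb" => no
  Position 10: "ba" => no
Total occurrences: 2

2


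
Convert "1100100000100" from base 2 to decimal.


Input: "1100100000100" in base 2
Positional expansion:
  Digit '1' (value 1) x 2^12 = 4096
  Digit '1' (value 1) x 2^11 = 2048
  Digit '0' (value 0) x 2^10 = 0
  Digit '0' (value 0) x 2^9 = 0
  Digit '1' (value 1) x 2^8 = 256
  Digit '0' (value 0) x 2^7 = 0
  Digit '0' (value 0) x 2^6 = 0
  Digit '0' (value 0) x 2^5 = 0
  Digit '0' (value 0) x 2^4 = 0
  Digit '0' (value 0) x 2^3 = 0
  Digit '1' (value 1) x 2^2 = 4
  Digit '0' (value 0) x 2^1 = 0
  Digit '0' (value 0) x 2^0 = 0
Sum = 6404

6404


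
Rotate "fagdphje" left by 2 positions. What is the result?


Input: "fagdphje", rotate left by 2
First 2 characters: "fa"
Remaining characters: "gdphje"
Concatenate remaining + first: "gdphje" + "fa" = "gdphjefa"

gdphjefa


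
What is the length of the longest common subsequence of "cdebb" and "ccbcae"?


LCS of "cdebb" and "ccbcae"
DP table:
           c    c    b    c    a    e
      0    0    0    0    0    0    0
  c   0    1    1    1    1    1    1
  d   0    1    1    1    1    1    1
  e   0    1    1    1    1    1    2
  b   0    1    1    2    2    2    2
  b   0    1    1    2    2    2    2
LCS length = dp[5][6] = 2

2


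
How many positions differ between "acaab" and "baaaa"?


Comparing "acaab" and "baaaa" position by position:
  Position 0: 'a' vs 'b' => DIFFER
  Position 1: 'c' vs 'a' => DIFFER
  Position 2: 'a' vs 'a' => same
  Position 3: 'a' vs 'a' => same
  Position 4: 'b' vs 'a' => DIFFER
Positions that differ: 3

3


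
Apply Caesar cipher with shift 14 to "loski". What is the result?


Caesar cipher: shift "loski" by 14
  'l' (pos 11) + 14 = pos 25 = 'z'
  'o' (pos 14) + 14 = pos 2 = 'c'
  's' (pos 18) + 14 = pos 6 = 'g'
  'k' (pos 10) + 14 = pos 24 = 'y'
  'i' (pos 8) + 14 = pos 22 = 'w'
Result: zcgyw

zcgyw


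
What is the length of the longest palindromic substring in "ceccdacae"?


Input: "ceccdacae"
Checking substrings for palindromes:
  [0:3] "cec" (len 3) => palindrome
  [5:8] "aca" (len 3) => palindrome
  [2:4] "cc" (len 2) => palindrome
Longest palindromic substring: "cec" with length 3

3


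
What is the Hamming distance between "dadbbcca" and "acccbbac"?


Comparing "dadbbcca" and "acccbbac" position by position:
  Position 0: 'd' vs 'a' => differ
  Position 1: 'a' vs 'c' => differ
  Position 2: 'd' vs 'c' => differ
  Position 3: 'b' vs 'c' => differ
  Position 4: 'b' vs 'b' => same
  Position 5: 'c' vs 'b' => differ
  Position 6: 'c' vs 'a' => differ
  Position 7: 'a' vs 'c' => differ
Total differences (Hamming distance): 7

7


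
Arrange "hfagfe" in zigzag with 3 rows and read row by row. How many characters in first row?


Zigzag "hfagfe" into 3 rows:
Placing characters:
  'h' => row 0
  'f' => row 1
  'a' => row 2
  'g' => row 1
  'f' => row 0
  'e' => row 1
Rows:
  Row 0: "hf"
  Row 1: "fge"
  Row 2: "a"
First row length: 2

2


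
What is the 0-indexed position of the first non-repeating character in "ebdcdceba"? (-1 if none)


Input: ebdcdceba
Character frequencies:
  'a': 1
  'b': 2
  'c': 2
  'd': 2
  'e': 2
Scanning left to right for freq == 1:
  Position 0 ('e'): freq=2, skip
  Position 1 ('b'): freq=2, skip
  Position 2 ('d'): freq=2, skip
  Position 3 ('c'): freq=2, skip
  Position 4 ('d'): freq=2, skip
  Position 5 ('c'): freq=2, skip
  Position 6 ('e'): freq=2, skip
  Position 7 ('b'): freq=2, skip
  Position 8 ('a'): unique! => answer = 8

8


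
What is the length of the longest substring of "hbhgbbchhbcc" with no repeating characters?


Input: "hbhgbbchhbcc"
Sliding window (track last position of each char):
  Position 0 ('h'): window [0,0] length 1 -- new best
  Position 1 ('b'): window [0,1] length 2 -- new best
  Position 2 ('h'): repeat (last at 0), move window start to 1
  Position 2 ('h'): window [1,2] length 2
  Position 3 ('g'): window [1,3] length 3 -- new best
  Position 4 ('b'): repeat (last at 1), move window start to 2
  Position 4 ('b'): window [2,4] length 3
  Position 5 ('b'): repeat (last at 4), move window start to 5
  Position 5 ('b'): window [5,5] length 1
  Position 6 ('c'): window [5,6] length 2
  Position 7 ('h'): window [5,7] length 3
  Position 8 ('h'): repeat (last at 7), move window start to 8
  Position 8 ('h'): window [8,8] length 1
  Position 9 ('b'): window [8,9] length 2
  Position 10 ('c'): window [8,10] length 3
  Position 11 ('c'): repeat (last at 10), move window start to 11
  Position 11 ('c'): window [11,11] length 1
Longest substring with no repeats: "bhg" with length 3

3


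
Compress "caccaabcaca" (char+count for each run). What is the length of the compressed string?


Input: caccaabcaca
Runs:
  'c' x 1 => "c1"
  'a' x 1 => "a1"
  'c' x 2 => "c2"
  'a' x 2 => "a2"
  'b' x 1 => "b1"
  'c' x 1 => "c1"
  'a' x 1 => "a1"
  'c' x 1 => "c1"
  'a' x 1 => "a1"
Compressed: "c1a1c2a2b1c1a1c1a1"
Compressed length: 18

18


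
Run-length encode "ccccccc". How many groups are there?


Input: ccccccc
Scanning for consecutive runs:
  Group 1: 'c' x 7 (positions 0-6)
Total groups: 1

1


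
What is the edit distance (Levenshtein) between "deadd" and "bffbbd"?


Computing edit distance: "deadd" -> "bffbbd"
DP table:
           b    f    f    b    b    d
      0    1    2    3    4    5    6
  d   1    1    2    3    4    5    5
  e   2    2    2    3    4    5    6
  a   3    3    3    3    4    5    6
  d   4    4    4    4    4    5    5
  d   5    5    5    5    5    5    5
Edit distance = dp[5][6] = 5

5


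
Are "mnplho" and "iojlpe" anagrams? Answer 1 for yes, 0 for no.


Strings: "mnplho", "iojlpe"
Sorted first:  hlmnop
Sorted second: eijlop
Differ at position 0: 'h' vs 'e' => not anagrams

0


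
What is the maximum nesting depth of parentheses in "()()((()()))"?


Input: "()()((()()))"
Tracking depth:
  Position 0 '(': depth becomes 1
  Position 1 ')': depth becomes 0
  Position 2 '(': depth becomes 1
  Position 3 ')': depth becomes 0
  Position 4 '(': depth becomes 1
  Position 5 '(': depth becomes 2
  Position 6 '(': depth becomes 3
  Position 7 ')': depth becomes 2
  Position 8 '(': depth becomes 3
  Position 9 ')': depth becomes 2
  Position 10 ')': depth becomes 1
  Position 11 ')': depth becomes 0
Maximum depth reached: 3

3


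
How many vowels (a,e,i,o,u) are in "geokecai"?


Input: geokecai
Checking each character:
  'g' at position 0: consonant
  'e' at position 1: vowel (running total: 1)
  'o' at position 2: vowel (running total: 2)
  'k' at position 3: consonant
  'e' at position 4: vowel (running total: 3)
  'c' at position 5: consonant
  'a' at position 6: vowel (running total: 4)
  'i' at position 7: vowel (running total: 5)
Total vowels: 5

5


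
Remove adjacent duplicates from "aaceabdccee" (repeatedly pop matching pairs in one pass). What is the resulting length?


Input: aaceabdccee
Stack-based adjacent duplicate removal:
  Read 'a': push. Stack: a
  Read 'a': matches stack top 'a' => pop. Stack: (empty)
  Read 'c': push. Stack: c
  Read 'e': push. Stack: ce
  Read 'a': push. Stack: cea
  Read 'b': push. Stack: ceab
  Read 'd': push. Stack: ceabd
  Read 'c': push. Stack: ceabdc
  Read 'c': matches stack top 'c' => pop. Stack: ceabd
  Read 'e': push. Stack: ceabde
  Read 'e': matches stack top 'e' => pop. Stack: ceabd
Final stack: "ceabd" (length 5)

5


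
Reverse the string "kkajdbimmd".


Input: kkajdbimmd
Reading characters right to left:
  Position 9: 'd'
  Position 8: 'm'
  Position 7: 'm'
  Position 6: 'i'
  Position 5: 'b'
  Position 4: 'd'
  Position 3: 'j'
  Position 2: 'a'
  Position 1: 'k'
  Position 0: 'k'
Reversed: dmmibdjakk

dmmibdjakk


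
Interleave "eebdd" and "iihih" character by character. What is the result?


Interleaving "eebdd" and "iihih":
  Position 0: 'e' from first, 'i' from second => "ei"
  Position 1: 'e' from first, 'i' from second => "ei"
  Position 2: 'b' from first, 'h' from second => "bh"
  Position 3: 'd' from first, 'i' from second => "di"
  Position 4: 'd' from first, 'h' from second => "dh"
Result: eieibhdidh

eieibhdidh


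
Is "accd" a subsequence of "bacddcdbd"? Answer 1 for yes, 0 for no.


Check if "accd" is a subsequence of "bacddcdbd"
Greedy scan:
  Position 0 ('b'): no match needed
  Position 1 ('a'): matches sub[0] = 'a'
  Position 2 ('c'): matches sub[1] = 'c'
  Position 3 ('d'): no match needed
  Position 4 ('d'): no match needed
  Position 5 ('c'): matches sub[2] = 'c'
  Position 6 ('d'): matches sub[3] = 'd'
  Position 7 ('b'): no match needed
  Position 8 ('d'): no match needed
All 4 characters matched => is a subsequence

1


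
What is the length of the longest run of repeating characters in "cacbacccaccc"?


Input: "cacbacccaccc"
Scanning for longest run:
  Position 1 ('a'): new char, reset run to 1
  Position 2 ('c'): new char, reset run to 1
  Position 3 ('b'): new char, reset run to 1
  Position 4 ('a'): new char, reset run to 1
  Position 5 ('c'): new char, reset run to 1
  Position 6 ('c'): continues run of 'c', length=2
  Position 7 ('c'): continues run of 'c', length=3
  Position 8 ('a'): new char, reset run to 1
  Position 9 ('c'): new char, reset run to 1
  Position 10 ('c'): continues run of 'c', length=2
  Position 11 ('c'): continues run of 'c', length=3
Longest run: 'c' with length 3

3


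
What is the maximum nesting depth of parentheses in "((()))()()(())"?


Input: "((()))()()(())"
Tracking depth:
  Position 0 '(': depth becomes 1
  Position 1 '(': depth becomes 2
  Position 2 '(': depth becomes 3
  Position 3 ')': depth becomes 2
  Position 4 ')': depth becomes 1
  Position 5 ')': depth becomes 0
  Position 6 '(': depth becomes 1
  Position 7 ')': depth becomes 0
  Position 8 '(': depth becomes 1
  Position 9 ')': depth becomes 0
  Position 10 '(': depth becomes 1
  Position 11 '(': depth becomes 2
  Position 12 ')': depth becomes 1
  Position 13 ')': depth becomes 0
Maximum depth reached: 3

3


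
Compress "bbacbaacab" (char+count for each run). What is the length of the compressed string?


Input: bbacbaacab
Runs:
  'b' x 2 => "b2"
  'a' x 1 => "a1"
  'c' x 1 => "c1"
  'b' x 1 => "b1"
  'a' x 2 => "a2"
  'c' x 1 => "c1"
  'a' x 1 => "a1"
  'b' x 1 => "b1"
Compressed: "b2a1c1b1a2c1a1b1"
Compressed length: 16

16


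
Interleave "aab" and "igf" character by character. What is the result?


Interleaving "aab" and "igf":
  Position 0: 'a' from first, 'i' from second => "ai"
  Position 1: 'a' from first, 'g' from second => "ag"
  Position 2: 'b' from first, 'f' from second => "bf"
Result: aiagbf

aiagbf


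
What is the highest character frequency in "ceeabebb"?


Input: ceeabebb
Character counts:
  'a': 1
  'b': 3
  'c': 1
  'e': 3
Maximum frequency: 3

3


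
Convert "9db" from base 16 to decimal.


Input: "9db" in base 16
Positional expansion:
  Digit '9' (value 9) x 16^2 = 2304
  Digit 'd' (value 13) x 16^1 = 208
  Digit 'b' (value 11) x 16^0 = 11
Sum = 2523

2523


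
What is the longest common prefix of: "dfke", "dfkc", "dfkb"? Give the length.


Words: dfke, dfkc, dfkb
  Position 0: all 'd' => match
  Position 1: all 'f' => match
  Position 2: all 'k' => match
  Position 3: ('e', 'c', 'b') => mismatch, stop
LCP = "dfk" (length 3)

3


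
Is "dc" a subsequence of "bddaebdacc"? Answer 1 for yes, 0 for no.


Check if "dc" is a subsequence of "bddaebdacc"
Greedy scan:
  Position 0 ('b'): no match needed
  Position 1 ('d'): matches sub[0] = 'd'
  Position 2 ('d'): no match needed
  Position 3 ('a'): no match needed
  Position 4 ('e'): no match needed
  Position 5 ('b'): no match needed
  Position 6 ('d'): no match needed
  Position 7 ('a'): no match needed
  Position 8 ('c'): matches sub[1] = 'c'
  Position 9 ('c'): no match needed
All 2 characters matched => is a subsequence

1


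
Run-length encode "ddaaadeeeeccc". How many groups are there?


Input: ddaaadeeeeccc
Scanning for consecutive runs:
  Group 1: 'd' x 2 (positions 0-1)
  Group 2: 'a' x 3 (positions 2-4)
  Group 3: 'd' x 1 (positions 5-5)
  Group 4: 'e' x 4 (positions 6-9)
  Group 5: 'c' x 3 (positions 10-12)
Total groups: 5

5


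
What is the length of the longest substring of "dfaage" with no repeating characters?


Input: "dfaage"
Sliding window (track last position of each char):
  Position 0 ('d'): window [0,0] length 1 -- new best
  Position 1 ('f'): window [0,1] length 2 -- new best
  Position 2 ('a'): window [0,2] length 3 -- new best
  Position 3 ('a'): repeat (last at 2), move window start to 3
  Position 3 ('a'): window [3,3] length 1
  Position 4 ('g'): window [3,4] length 2
  Position 5 ('e'): window [3,5] length 3
Longest substring with no repeats: "dfa" with length 3

3


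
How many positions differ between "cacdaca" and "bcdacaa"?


Comparing "cacdaca" and "bcdacaa" position by position:
  Position 0: 'c' vs 'b' => DIFFER
  Position 1: 'a' vs 'c' => DIFFER
  Position 2: 'c' vs 'd' => DIFFER
  Position 3: 'd' vs 'a' => DIFFER
  Position 4: 'a' vs 'c' => DIFFER
  Position 5: 'c' vs 'a' => DIFFER
  Position 6: 'a' vs 'a' => same
Positions that differ: 6

6


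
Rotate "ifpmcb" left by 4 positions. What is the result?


Input: "ifpmcb", rotate left by 4
First 4 characters: "ifpm"
Remaining characters: "cb"
Concatenate remaining + first: "cb" + "ifpm" = "cbifpm"

cbifpm


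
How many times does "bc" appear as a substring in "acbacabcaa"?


Searching for "bc" in "acbacabcaa"
Scanning each position:
  Position 0: "ac" => no
  Position 1: "cb" => no
  Position 2: "ba" => no
  Position 3: "ac" => no
  Position 4: "ca" => no
  Position 5: "ab" => no
  Position 6: "bc" => MATCH
  Position 7: "ca" => no
  Position 8: "aa" => no
Total occurrences: 1

1


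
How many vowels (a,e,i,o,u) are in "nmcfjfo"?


Input: nmcfjfo
Checking each character:
  'n' at position 0: consonant
  'm' at position 1: consonant
  'c' at position 2: consonant
  'f' at position 3: consonant
  'j' at position 4: consonant
  'f' at position 5: consonant
  'o' at position 6: vowel (running total: 1)
Total vowels: 1

1


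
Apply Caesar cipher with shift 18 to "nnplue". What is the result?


Caesar cipher: shift "nnplue" by 18
  'n' (pos 13) + 18 = pos 5 = 'f'
  'n' (pos 13) + 18 = pos 5 = 'f'
  'p' (pos 15) + 18 = pos 7 = 'h'
  'l' (pos 11) + 18 = pos 3 = 'd'
  'u' (pos 20) + 18 = pos 12 = 'm'
  'e' (pos 4) + 18 = pos 22 = 'w'
Result: ffhdmw

ffhdmw


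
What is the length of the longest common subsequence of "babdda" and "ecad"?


LCS of "babdda" and "ecad"
DP table:
           e    c    a    d
      0    0    0    0    0
  b   0    0    0    0    0
  a   0    0    0    1    1
  b   0    0    0    1    1
  d   0    0    0    1    2
  d   0    0    0    1    2
  a   0    0    0    1    2
LCS length = dp[6][4] = 2

2


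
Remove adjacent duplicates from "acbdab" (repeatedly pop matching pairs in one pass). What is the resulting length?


Input: acbdab
Stack-based adjacent duplicate removal:
  Read 'a': push. Stack: a
  Read 'c': push. Stack: ac
  Read 'b': push. Stack: acb
  Read 'd': push. Stack: acbd
  Read 'a': push. Stack: acbda
  Read 'b': push. Stack: acbdab
Final stack: "acbdab" (length 6)

6


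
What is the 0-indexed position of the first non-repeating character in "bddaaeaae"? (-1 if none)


Input: bddaaeaae
Character frequencies:
  'a': 4
  'b': 1
  'd': 2
  'e': 2
Scanning left to right for freq == 1:
  Position 0 ('b'): unique! => answer = 0

0


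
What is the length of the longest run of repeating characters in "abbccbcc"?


Input: "abbccbcc"
Scanning for longest run:
  Position 1 ('b'): new char, reset run to 1
  Position 2 ('b'): continues run of 'b', length=2
  Position 3 ('c'): new char, reset run to 1
  Position 4 ('c'): continues run of 'c', length=2
  Position 5 ('b'): new char, reset run to 1
  Position 6 ('c'): new char, reset run to 1
  Position 7 ('c'): continues run of 'c', length=2
Longest run: 'b' with length 2

2


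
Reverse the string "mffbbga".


Input: mffbbga
Reading characters right to left:
  Position 6: 'a'
  Position 5: 'g'
  Position 4: 'b'
  Position 3: 'b'
  Position 2: 'f'
  Position 1: 'f'
  Position 0: 'm'
Reversed: agbbffm

agbbffm


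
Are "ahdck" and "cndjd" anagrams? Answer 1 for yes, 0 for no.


Strings: "ahdck", "cndjd"
Sorted first:  acdhk
Sorted second: cddjn
Differ at position 0: 'a' vs 'c' => not anagrams

0


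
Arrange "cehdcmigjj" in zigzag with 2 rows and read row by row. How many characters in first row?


Zigzag "cehdcmigjj" into 2 rows:
Placing characters:
  'c' => row 0
  'e' => row 1
  'h' => row 0
  'd' => row 1
  'c' => row 0
  'm' => row 1
  'i' => row 0
  'g' => row 1
  'j' => row 0
  'j' => row 1
Rows:
  Row 0: "chcij"
  Row 1: "edmgj"
First row length: 5

5


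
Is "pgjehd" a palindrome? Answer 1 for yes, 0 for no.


Input: pgjehd
Reversed: dhejgp
  Compare pos 0 ('p') with pos 5 ('d'): MISMATCH
  Compare pos 1 ('g') with pos 4 ('h'): MISMATCH
  Compare pos 2 ('j') with pos 3 ('e'): MISMATCH
Result: not a palindrome

0


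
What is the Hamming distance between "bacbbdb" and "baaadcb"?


Comparing "bacbbdb" and "baaadcb" position by position:
  Position 0: 'b' vs 'b' => same
  Position 1: 'a' vs 'a' => same
  Position 2: 'c' vs 'a' => differ
  Position 3: 'b' vs 'a' => differ
  Position 4: 'b' vs 'd' => differ
  Position 5: 'd' vs 'c' => differ
  Position 6: 'b' vs 'b' => same
Total differences (Hamming distance): 4

4


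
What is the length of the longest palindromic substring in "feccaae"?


Input: "feccaae"
Checking substrings for palindromes:
  [2:4] "cc" (len 2) => palindrome
  [4:6] "aa" (len 2) => palindrome
Longest palindromic substring: "cc" with length 2

2


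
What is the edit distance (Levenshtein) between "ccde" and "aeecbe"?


Computing edit distance: "ccde" -> "aeecbe"
DP table:
           a    e    e    c    b    e
      0    1    2    3    4    5    6
  c   1    1    2    3    3    4    5
  c   2    2    2    3    3    4    5
  d   3    3    3    3    4    4    5
  e   4    4    3    3    4    5    4
Edit distance = dp[4][6] = 4

4


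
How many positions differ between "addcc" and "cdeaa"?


Comparing "addcc" and "cdeaa" position by position:
  Position 0: 'a' vs 'c' => DIFFER
  Position 1: 'd' vs 'd' => same
  Position 2: 'd' vs 'e' => DIFFER
  Position 3: 'c' vs 'a' => DIFFER
  Position 4: 'c' vs 'a' => DIFFER
Positions that differ: 4

4


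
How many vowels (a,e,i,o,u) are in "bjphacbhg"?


Input: bjphacbhg
Checking each character:
  'b' at position 0: consonant
  'j' at position 1: consonant
  'p' at position 2: consonant
  'h' at position 3: consonant
  'a' at position 4: vowel (running total: 1)
  'c' at position 5: consonant
  'b' at position 6: consonant
  'h' at position 7: consonant
  'g' at position 8: consonant
Total vowels: 1

1


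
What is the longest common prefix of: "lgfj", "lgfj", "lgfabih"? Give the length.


Words: lgfj, lgfj, lgfabih
  Position 0: all 'l' => match
  Position 1: all 'g' => match
  Position 2: all 'f' => match
  Position 3: ('j', 'j', 'a') => mismatch, stop
LCP = "lgf" (length 3)

3


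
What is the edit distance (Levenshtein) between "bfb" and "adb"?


Computing edit distance: "bfb" -> "adb"
DP table:
           a    d    b
      0    1    2    3
  b   1    1    2    2
  f   2    2    2    3
  b   3    3    3    2
Edit distance = dp[3][3] = 2

2


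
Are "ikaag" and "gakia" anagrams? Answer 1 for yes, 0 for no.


Strings: "ikaag", "gakia"
Sorted first:  aagik
Sorted second: aagik
Sorted forms match => anagrams

1


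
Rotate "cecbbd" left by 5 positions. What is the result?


Input: "cecbbd", rotate left by 5
First 5 characters: "cecbb"
Remaining characters: "d"
Concatenate remaining + first: "d" + "cecbb" = "dcecbb"

dcecbb


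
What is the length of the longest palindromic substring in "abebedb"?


Input: "abebedb"
Checking substrings for palindromes:
  [1:4] "beb" (len 3) => palindrome
  [2:5] "ebe" (len 3) => palindrome
Longest palindromic substring: "beb" with length 3

3


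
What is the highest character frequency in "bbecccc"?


Input: bbecccc
Character counts:
  'b': 2
  'c': 4
  'e': 1
Maximum frequency: 4

4


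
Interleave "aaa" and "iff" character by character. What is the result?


Interleaving "aaa" and "iff":
  Position 0: 'a' from first, 'i' from second => "ai"
  Position 1: 'a' from first, 'f' from second => "af"
  Position 2: 'a' from first, 'f' from second => "af"
Result: aiafaf

aiafaf


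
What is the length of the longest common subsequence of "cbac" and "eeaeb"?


LCS of "cbac" and "eeaeb"
DP table:
           e    e    a    e    b
      0    0    0    0    0    0
  c   0    0    0    0    0    0
  b   0    0    0    0    0    1
  a   0    0    0    1    1    1
  c   0    0    0    1    1    1
LCS length = dp[4][5] = 1

1


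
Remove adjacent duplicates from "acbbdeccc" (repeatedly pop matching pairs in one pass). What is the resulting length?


Input: acbbdeccc
Stack-based adjacent duplicate removal:
  Read 'a': push. Stack: a
  Read 'c': push. Stack: ac
  Read 'b': push. Stack: acb
  Read 'b': matches stack top 'b' => pop. Stack: ac
  Read 'd': push. Stack: acd
  Read 'e': push. Stack: acde
  Read 'c': push. Stack: acdec
  Read 'c': matches stack top 'c' => pop. Stack: acde
  Read 'c': push. Stack: acdec
Final stack: "acdec" (length 5)

5


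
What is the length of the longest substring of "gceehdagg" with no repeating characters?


Input: "gceehdagg"
Sliding window (track last position of each char):
  Position 0 ('g'): window [0,0] length 1 -- new best
  Position 1 ('c'): window [0,1] length 2 -- new best
  Position 2 ('e'): window [0,2] length 3 -- new best
  Position 3 ('e'): repeat (last at 2), move window start to 3
  Position 3 ('e'): window [3,3] length 1
  Position 4 ('h'): window [3,4] length 2
  Position 5 ('d'): window [3,5] length 3
  Position 6 ('a'): window [3,6] length 4 -- new best
  Position 7 ('g'): window [3,7] length 5 -- new best
  Position 8 ('g'): repeat (last at 7), move window start to 8
  Position 8 ('g'): window [8,8] length 1
Longest substring with no repeats: "ehdag" with length 5

5


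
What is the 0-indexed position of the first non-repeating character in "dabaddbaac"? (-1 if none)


Input: dabaddbaac
Character frequencies:
  'a': 4
  'b': 2
  'c': 1
  'd': 3
Scanning left to right for freq == 1:
  Position 0 ('d'): freq=3, skip
  Position 1 ('a'): freq=4, skip
  Position 2 ('b'): freq=2, skip
  Position 3 ('a'): freq=4, skip
  Position 4 ('d'): freq=3, skip
  Position 5 ('d'): freq=3, skip
  Position 6 ('b'): freq=2, skip
  Position 7 ('a'): freq=4, skip
  Position 8 ('a'): freq=4, skip
  Position 9 ('c'): unique! => answer = 9

9
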